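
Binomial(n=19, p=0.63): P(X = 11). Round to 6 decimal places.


P = C(n,k) * p^k * (1-p)^(n-k)
C(19,11) = 75582
p^k = 0.63^11 ≈ 0.006205061
(1-p)^(n-k) = 0.37^8 ≈ 0.0003512479
P = 75582 * 0.006205061 * 0.0003512479 ≈ 0.164732

0.164732


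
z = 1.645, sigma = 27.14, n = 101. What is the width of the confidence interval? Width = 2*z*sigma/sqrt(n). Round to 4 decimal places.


width = 2*z*sigma/sqrt(n)
2*z*sigma = 2 * 1.645 * 27.14 = 89.2906
sqrt(101) ≈ 10.049876
width = 89.2906 / 10.049876 ≈ 8.884747

8.8847


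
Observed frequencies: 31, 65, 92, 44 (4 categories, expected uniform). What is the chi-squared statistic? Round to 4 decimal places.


chi2 = sum((O-E)^2/E), E = total/4
total = 232, E = 232/4 = 58
(31 - 58)^2 / 58 = 729 / 58 = 729/58 ≈ 12.568966
(65 - 58)^2 / 58 = 49 / 58 = 49/58 ≈ 0.844828
(92 - 58)^2 / 58 = 1156 / 58 = 578/29 ≈ 19.931034
(44 - 58)^2 / 58 = 196 / 58 = 98/29 ≈ 3.379310
chi2 = 1065/29 ≈ 36.724138

36.7241


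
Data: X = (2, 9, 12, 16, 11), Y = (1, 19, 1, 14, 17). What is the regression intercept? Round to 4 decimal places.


a = ybar - b*xbar, where b = sum((xi-xbar)(yi-ybar)) / sum((xi-xbar)^2)
n = 5, xbar = 50/5 = 10, ybar = 52/5 = 10.4
Sxy = sum((xi-xbar)(yi-ybar)) = 76
Sxx = sum((xi-xbar)^2) = 106
b = Sxy / Sxx = 38/53 ≈ 0.716981
a = 10.4 - 0.716981 * 10 = 856/265 ≈ 3.230189

3.2302


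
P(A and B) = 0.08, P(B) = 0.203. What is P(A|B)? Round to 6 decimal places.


P(A|B) = P(A and B) / P(B) = 0.08 / 0.203 = 80/203 ≈ 0.39408867

0.394089


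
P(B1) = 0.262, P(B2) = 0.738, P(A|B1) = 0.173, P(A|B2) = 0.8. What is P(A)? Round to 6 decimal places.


P(A) = P(A|B1)*P(B1) + P(A|B2)*P(B2)
P(A|B1)*P(B1) = 0.173 * 0.262 = 0.045326
P(A|B2)*P(B2) = 0.8 * 0.738 = 0.5904
P(A) = 0.045326 + 0.5904 = 0.635726

0.635726


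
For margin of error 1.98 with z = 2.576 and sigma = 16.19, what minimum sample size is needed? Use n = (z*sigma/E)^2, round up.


z*sigma/E = 2.576 * 16.19 / 1.98 ≈ 21.063354
(z*sigma/E)^2 ≈ 443.664862
round up: n = 444

444


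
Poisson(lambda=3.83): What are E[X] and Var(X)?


E[X] = Var(X) = lambda = 3.83

3.83, 3.83


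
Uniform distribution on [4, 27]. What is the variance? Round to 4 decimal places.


Var = (b-a)^2 / 12
(b-a)^2 = (27 - 4)^2 = 529
Var = 529/12 ≈ 44.083333

44.0833


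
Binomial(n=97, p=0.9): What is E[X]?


E[X] = n*p = 97 * 0.9 = 87.3

87.3


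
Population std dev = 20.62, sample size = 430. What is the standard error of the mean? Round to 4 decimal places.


SE = sigma / sqrt(n)
sqrt(430) ≈ 20.736441
SE = 20.62 / 20.736441 ≈ 0.994385

0.9944


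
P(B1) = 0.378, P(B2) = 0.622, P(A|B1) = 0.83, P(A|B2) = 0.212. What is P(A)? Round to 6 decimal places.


P(A) = P(A|B1)*P(B1) + P(A|B2)*P(B2)
P(A|B1)*P(B1) = 0.83 * 0.378 = 0.31374
P(A|B2)*P(B2) = 0.212 * 0.622 = 0.131864
P(A) = 0.31374 + 0.131864 = 0.445604

0.445604


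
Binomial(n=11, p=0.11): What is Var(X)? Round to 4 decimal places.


Var = n*p*(1-p) = 11 * 0.11 * 0.89 = 1.0769

1.0769


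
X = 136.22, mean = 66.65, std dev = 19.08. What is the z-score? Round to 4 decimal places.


z = (X - mu) / sigma
X - mu = 136.22 - 66.65 = 69.57
z = 69.57 / 19.08 = 773/212 ≈ 3.646226

3.6462


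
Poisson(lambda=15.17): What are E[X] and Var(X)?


E[X] = Var(X) = lambda = 15.17

15.17, 15.17


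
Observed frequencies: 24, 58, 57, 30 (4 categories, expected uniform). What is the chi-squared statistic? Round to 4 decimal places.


chi2 = sum((O-E)^2/E), E = total/4
total = 169, E = 169/4 = 42.25
(24 - 42.25)^2 / 42.25 = 333.0625 / 42.25 = 5329/676 ≈ 7.883136
(58 - 42.25)^2 / 42.25 = 248.0625 / 42.25 = 3969/676 ≈ 5.871302
(57 - 42.25)^2 / 42.25 = 217.5625 / 42.25 = 3481/676 ≈ 5.149408
(30 - 42.25)^2 / 42.25 = 150.0625 / 42.25 = 2401/676 ≈ 3.551775
chi2 = 3795/169 ≈ 22.455621

22.4556


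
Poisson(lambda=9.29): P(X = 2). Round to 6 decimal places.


P = e^(-lam) * lam^k / k!
e^(-9.29) ≈ 0.00009234306
lam^k = 9.29^2 = 86.3041
k! = 2! = 2
P = 0.00009234306 * 86.3041 / 2 ≈ 0.003985

0.003985


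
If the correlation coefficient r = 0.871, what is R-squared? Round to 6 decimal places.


R^2 = r^2 = (0.871)^2 = 0.758641

0.758641


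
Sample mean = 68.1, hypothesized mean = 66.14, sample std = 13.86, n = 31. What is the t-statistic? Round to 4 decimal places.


t = (xbar - mu0) / (s/sqrt(n))
xbar - mu0 = 68.1 - 66.14 = 1.96
sqrt(31) ≈ 5.56776436
s/sqrt(n) = 13.86 / 5.56776436 ≈ 2.48932949
t = 1.96 / 2.48932949 ≈ 0.787361

0.7874


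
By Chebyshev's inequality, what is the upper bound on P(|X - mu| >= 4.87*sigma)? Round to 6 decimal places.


P <= 1/k^2
k^2 = 4.87^2 = 23.7169
1/k^2 = 1 / 23.7169 ≈ 0.04216403

0.042164


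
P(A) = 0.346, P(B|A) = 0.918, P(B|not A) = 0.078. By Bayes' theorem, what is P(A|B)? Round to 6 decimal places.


P(A|B) = P(B|A)*P(A) / P(B), P(B) = P(B|A)*P(A) + P(B|not A)*P(not A)
P(B|A)*P(A) = 0.918 * 0.346 = 0.317628
P(B|not A)*P(not A) = 0.078 * 0.654 = 0.051012
P(B) = 0.317628 + 0.051012 = 0.36864
P(A|B) = 0.317628 / 0.36864 ≈ 0.86162109

0.861621


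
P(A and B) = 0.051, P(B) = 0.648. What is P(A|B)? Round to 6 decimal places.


P(A|B) = P(A and B) / P(B) = 0.051 / 0.648 = 17/216 ≈ 0.07870370

0.078704


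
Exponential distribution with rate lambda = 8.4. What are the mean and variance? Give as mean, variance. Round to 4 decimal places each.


mean = 1/lam, var = 1/lam^2
mean = 1 / 8.4 = 5/42 ≈ 0.119048
lam^2 = 8.4^2 = 70.56
var = 1 / 70.56 = 25/1764 ≈ 0.014172

0.1190, 0.0142


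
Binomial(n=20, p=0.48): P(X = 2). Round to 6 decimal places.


P = C(n,k) * p^k * (1-p)^(n-k)
C(20,2) = 190
p^k = 0.48^2 = 0.2304
(1-p)^(n-k) = 0.52^18 ≈ 0.000007727877
P = 190 * 0.2304 * 0.000007727877 ≈ 0.000338

0.000338


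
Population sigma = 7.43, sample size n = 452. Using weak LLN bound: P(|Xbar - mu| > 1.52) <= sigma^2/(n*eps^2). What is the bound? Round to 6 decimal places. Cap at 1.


bound = min(1, sigma^2/(n*eps^2))
sigma^2 = 7.43^2 = 55.2049
n*eps^2 = 452 * 1.52^2 = 452 * 2.3104 = 1044.3008
sigma^2/(n*eps^2) = 55.2049 / 1044.3008 ≈ 0.05286303

0.052863


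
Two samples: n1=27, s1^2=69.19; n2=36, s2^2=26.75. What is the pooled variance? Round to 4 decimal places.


sp^2 = ((n1-1)*s1^2 + (n2-1)*s2^2)/(n1+n2-2)
(n1-1)*s1^2 = 26 * 69.19 = 1798.94
(n2-1)*s2^2 = 35 * 26.75 = 936.25
numerator = 1798.94 + 936.25 = 2735.19
n1+n2-2 = 61
sp^2 = 2735.19 / 61 = 273519/6100 ≈ 44.839180

44.8392


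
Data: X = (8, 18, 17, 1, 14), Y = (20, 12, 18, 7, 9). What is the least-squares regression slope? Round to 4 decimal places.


b = sum((xi-xbar)(yi-ybar)) / sum((xi-xbar)^2)
n = 5, xbar = 58/5 = 11.6, ybar = 66/5 = 13.2
Sxy = sum((xi-xbar)(yi-ybar)) = 49.4
Sxx = sum((xi-xbar)^2) = 201.2
b = Sxy / Sxx = 247/1006 ≈ 0.245527

0.2455


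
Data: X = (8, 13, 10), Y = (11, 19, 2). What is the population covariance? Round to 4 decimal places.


Cov = (1/n)*sum((xi-xbar)(yi-ybar))
n = 3, xbar = 31/3 ≈ 10.333333, ybar = 32/3 ≈ 10.666667
sum((xi-xbar)(yi-ybar)) = 73/3 ≈ 24.333333
Cov = 24.333333 / 3 = 73/9 ≈ 8.111111

8.1111


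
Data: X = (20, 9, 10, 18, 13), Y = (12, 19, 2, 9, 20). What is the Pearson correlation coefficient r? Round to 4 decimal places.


r = sum((xi-xbar)(yi-ybar)) / sqrt(sum((xi-xbar)^2) * sum((yi-ybar)^2))
n = 5, xbar = 70/5 = 14, ybar = 62/5 = 12.4
Sxy = sum((xi-xbar)(yi-ybar)) = -15
Sxx = sum((xi-xbar)^2) = 94
Syy = sum((yi-ybar)^2) = 221.2
sqrt(Sxx*Syy) ≈ 144.197087
r = Sxy / sqrt(Sxx*Syy) = -15 / 144.197087 ≈ -0.104024

-0.1040


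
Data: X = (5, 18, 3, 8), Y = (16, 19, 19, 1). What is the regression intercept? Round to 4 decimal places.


a = ybar - b*xbar, where b = sum((xi-xbar)(yi-ybar)) / sum((xi-xbar)^2)
n = 4, xbar = 34/4 = 8.5, ybar = 55/4 = 13.75
Sxy = sum((xi-xbar)(yi-ybar)) = 19.5
Sxx = sum((xi-xbar)^2) = 133
b = Sxy / Sxx = 39/266 ≈ 0.146617
a = 13.75 - 0.146617 * 8.5 = 1663/133 ≈ 12.503759

12.5038


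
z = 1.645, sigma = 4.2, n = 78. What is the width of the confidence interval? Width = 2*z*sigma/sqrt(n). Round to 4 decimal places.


width = 2*z*sigma/sqrt(n)
2*z*sigma = 2 * 1.645 * 4.2 = 13.818
sqrt(78) ≈ 8.831761
width = 13.818 / 8.831761 ≈ 1.564580

1.5646


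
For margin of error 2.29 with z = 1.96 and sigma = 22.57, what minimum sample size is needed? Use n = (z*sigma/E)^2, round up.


z*sigma/E = 1.96 * 22.57 / 2.29 = 110593/5725 ≈ 19.317555
(z*sigma/E)^2 ≈ 373.167915
round up: n = 374

374


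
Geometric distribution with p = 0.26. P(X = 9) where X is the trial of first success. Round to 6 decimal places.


P = (1-p)^(k-1) * p
(1-p)^(k-1) = 0.74^8 ≈ 0.08991947
P = 0.08991947 * 0.26 ≈ 0.02337906

0.023379


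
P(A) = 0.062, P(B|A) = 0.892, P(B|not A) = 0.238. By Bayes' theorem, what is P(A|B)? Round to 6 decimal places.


P(A|B) = P(B|A)*P(A) / P(B), P(B) = P(B|A)*P(A) + P(B|not A)*P(not A)
P(B|A)*P(A) = 0.892 * 0.062 = 0.055304
P(B|not A)*P(not A) = 0.238 * 0.938 = 0.223244
P(B) = 0.055304 + 0.223244 = 0.278548
P(A|B) = 0.055304 / 0.278548 ≈ 0.19854388

0.198544


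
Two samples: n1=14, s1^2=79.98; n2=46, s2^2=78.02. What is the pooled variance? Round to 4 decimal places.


sp^2 = ((n1-1)*s1^2 + (n2-1)*s2^2)/(n1+n2-2)
(n1-1)*s1^2 = 13 * 79.98 = 1039.74
(n2-1)*s2^2 = 45 * 78.02 = 3510.9
numerator = 1039.74 + 3510.9 = 4550.64
n1+n2-2 = 58
sp^2 = 4550.64 / 58 = 56883/725 ≈ 78.459310

78.4593


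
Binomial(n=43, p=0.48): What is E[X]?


E[X] = n*p = 43 * 0.48 = 20.64

20.64


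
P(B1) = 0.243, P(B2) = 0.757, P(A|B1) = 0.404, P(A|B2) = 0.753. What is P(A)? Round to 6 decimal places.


P(A) = P(A|B1)*P(B1) + P(A|B2)*P(B2)
P(A|B1)*P(B1) = 0.404 * 0.243 = 0.098172
P(A|B2)*P(B2) = 0.753 * 0.757 = 0.570021
P(A) = 0.098172 + 0.570021 = 0.668193

0.668193


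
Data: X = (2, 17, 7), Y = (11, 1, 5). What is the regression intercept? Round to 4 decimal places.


a = ybar - b*xbar, where b = sum((xi-xbar)(yi-ybar)) / sum((xi-xbar)^2)
n = 3, xbar = 26/3 ≈ 8.666667, ybar = 17/3 ≈ 5.666667
Sxy = sum((xi-xbar)(yi-ybar)) = -220/3 ≈ -73.333333
Sxx = sum((xi-xbar)^2) = 350/3 ≈ 116.666667
b = Sxy / Sxx = -22/35 ≈ -0.628571
a = 5.666667 - (-0.628571) * 8.666667 = 389/35 ≈ 11.114286

11.1143


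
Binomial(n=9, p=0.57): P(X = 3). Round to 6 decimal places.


P = C(n,k) * p^k * (1-p)^(n-k)
C(9,3) = 84
p^k = 0.57^3 = 0.185193
(1-p)^(n-k) = 0.43^6 ≈ 0.006321363
P = 84 * 0.185193 * 0.006321363 ≈ 0.098336

0.098336


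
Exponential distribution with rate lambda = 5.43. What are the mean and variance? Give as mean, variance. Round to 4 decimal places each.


mean = 1/lam, var = 1/lam^2
mean = 1 / 5.43 = 100/543 ≈ 0.184162
lam^2 = 5.43^2 = 29.4849
var = 1 / 29.4849 ≈ 0.033916

0.1842, 0.0339


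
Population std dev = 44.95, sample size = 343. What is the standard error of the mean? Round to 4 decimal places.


SE = sigma / sqrt(n)
sqrt(343) ≈ 18.520259
SE = 44.95 / 18.520259 ≈ 2.427072

2.4271


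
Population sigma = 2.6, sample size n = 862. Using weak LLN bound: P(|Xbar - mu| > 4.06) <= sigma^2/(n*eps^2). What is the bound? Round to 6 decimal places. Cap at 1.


bound = min(1, sigma^2/(n*eps^2))
sigma^2 = 2.6^2 = 6.76
n*eps^2 = 862 * 4.06^2 = 862 * 16.4836 = 14208.8632
sigma^2/(n*eps^2) = 6.76 / 14208.8632 ≈ 0.00047576

0.000476


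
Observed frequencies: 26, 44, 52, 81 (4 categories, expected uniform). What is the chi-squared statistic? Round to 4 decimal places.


chi2 = sum((O-E)^2/E), E = total/4
total = 203, E = 203/4 = 50.75
(26 - 50.75)^2 / 50.75 = 612.5625 / 50.75 = 9801/812 ≈ 12.070197
(44 - 50.75)^2 / 50.75 = 45.5625 / 50.75 = 729/812 ≈ 0.897783
(52 - 50.75)^2 / 50.75 = 1.5625 / 50.75 = 25/812 ≈ 0.030788
(81 - 50.75)^2 / 50.75 = 915.0625 / 50.75 = 14641/812 ≈ 18.030788
chi2 = 6299/203 ≈ 31.029557

31.0296


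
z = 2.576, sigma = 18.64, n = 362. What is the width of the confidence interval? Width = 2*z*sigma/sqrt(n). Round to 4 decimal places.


width = 2*z*sigma/sqrt(n)
2*z*sigma = 2 * 2.576 * 18.64 = 96.03328
sqrt(362) ≈ 19.026298
width = 96.03328 / 19.026298 ≈ 5.047397

5.0474


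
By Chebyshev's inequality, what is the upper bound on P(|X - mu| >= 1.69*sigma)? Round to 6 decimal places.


P <= 1/k^2
k^2 = 1.69^2 = 2.8561
1/k^2 = 1 / 2.8561 ≈ 0.35012780

0.350128


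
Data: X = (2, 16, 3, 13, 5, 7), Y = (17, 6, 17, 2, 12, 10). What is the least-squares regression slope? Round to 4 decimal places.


b = sum((xi-xbar)(yi-ybar)) / sum((xi-xbar)^2)
n = 6, xbar = 46/6 = 23/3 ≈ 7.666667, ybar = 64/6 = 32/3 ≈ 10.666667
Sxy = sum((xi-xbar)(yi-ybar)) = -461/3 ≈ -153.666667
Sxx = sum((xi-xbar)^2) = 478/3 ≈ 159.333333
b = Sxy / Sxx = -461/478 ≈ -0.964435

-0.9644


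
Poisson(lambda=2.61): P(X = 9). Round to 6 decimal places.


P = e^(-lam) * lam^k / k!
e^(-2.61) ≈ 0.07353454
lam^k = 2.61^9 ≈ 5620.365588
k! = 9! = 362880
P = 0.07353454 * 5620.365588 / 362880 ≈ 0.001139

0.001139


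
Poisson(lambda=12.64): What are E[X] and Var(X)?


E[X] = Var(X) = lambda = 12.64

12.64, 12.64


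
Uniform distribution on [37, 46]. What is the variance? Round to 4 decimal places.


Var = (b-a)^2 / 12
(b-a)^2 = (46 - 37)^2 = 81
Var = 81/12 = 6.75

6.7500


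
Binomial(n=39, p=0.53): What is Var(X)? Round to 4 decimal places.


Var = n*p*(1-p) = 39 * 0.53 * 0.47 = 9.7149

9.7149


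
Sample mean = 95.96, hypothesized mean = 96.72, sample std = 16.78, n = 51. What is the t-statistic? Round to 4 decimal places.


t = (xbar - mu0) / (s/sqrt(n))
xbar - mu0 = 95.96 - 96.72 = -0.76
sqrt(51) ≈ 7.14142843
s/sqrt(n) = 16.78 / 7.14142843 ≈ 2.34966998
t = -0.76 / 2.34966998 ≈ -0.323450

-0.3234


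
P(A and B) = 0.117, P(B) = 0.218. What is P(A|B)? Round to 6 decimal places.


P(A|B) = P(A and B) / P(B) = 0.117 / 0.218 = 117/218 ≈ 0.53669725

0.536697


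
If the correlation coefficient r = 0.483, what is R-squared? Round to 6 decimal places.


R^2 = r^2 = (0.483)^2 = 0.233289

0.233289


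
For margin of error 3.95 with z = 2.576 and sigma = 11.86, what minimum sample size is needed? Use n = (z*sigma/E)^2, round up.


z*sigma/E = 2.576 * 11.86 / 3.95 ≈ 7.734522
(z*sigma/E)^2 ≈ 59.822823
round up: n = 60

60


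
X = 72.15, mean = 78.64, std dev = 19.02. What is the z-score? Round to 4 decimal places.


z = (X - mu) / sigma
X - mu = 72.15 - 78.64 = -6.49
z = -6.49 / 19.02 = -649/1902 ≈ -0.341220

-0.3412


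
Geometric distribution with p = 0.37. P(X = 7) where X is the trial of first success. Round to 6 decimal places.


P = (1-p)^(k-1) * p
(1-p)^(k-1) = 0.63^6 ≈ 0.06252350
P = 0.06252350 * 0.37 ≈ 0.02313370

0.023134


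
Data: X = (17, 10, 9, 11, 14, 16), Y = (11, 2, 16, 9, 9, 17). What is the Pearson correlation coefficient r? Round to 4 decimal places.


r = sum((xi-xbar)(yi-ybar)) / sqrt(sum((xi-xbar)^2) * sum((yi-ybar)^2))
n = 6, xbar = 77/6 ≈ 12.833333, ybar = 64/6 = 32/3 ≈ 10.666667
Sxy = sum((xi-xbar)(yi-ybar)) = 80/3 ≈ 26.666667
Sxx = sum((xi-xbar)^2) = 329/6 ≈ 54.833333
Syy = sum((yi-ybar)^2) = 448/3 ≈ 149.333333
sqrt(Sxx*Syy) ≈ 90.490024
r = Sxy / sqrt(Sxx*Syy) = 26.666667 / 90.490024 ≈ 0.294692

0.2947


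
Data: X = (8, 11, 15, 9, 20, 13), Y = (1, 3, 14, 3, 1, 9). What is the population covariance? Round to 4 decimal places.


Cov = (1/n)*sum((xi-xbar)(yi-ybar))
n = 6, xbar = 76/6 = 38/3 ≈ 12.666667, ybar = 31/6 ≈ 5.166667
sum((xi-xbar)(yi-ybar)) = 67/3 ≈ 22.333333
Cov = 22.333333 / 6 = 67/18 ≈ 3.722222

3.7222


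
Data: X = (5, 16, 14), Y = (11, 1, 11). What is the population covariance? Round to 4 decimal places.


Cov = (1/n)*sum((xi-xbar)(yi-ybar))
n = 3, xbar = 35/3 ≈ 11.666667, ybar = 23/3 ≈ 7.666667
sum((xi-xbar)(yi-ybar)) = -130/3 ≈ -43.333333
Cov = -43.333333 / 3 = -130/9 ≈ -14.444444

-14.4444


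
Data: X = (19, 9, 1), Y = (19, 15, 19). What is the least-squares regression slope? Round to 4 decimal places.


b = sum((xi-xbar)(yi-ybar)) / sum((xi-xbar)^2)
n = 3, xbar = 29/3 ≈ 9.666667, ybar = 53/3 ≈ 17.666667
Sxy = sum((xi-xbar)(yi-ybar)) = 8/3 ≈ 2.666667
Sxx = sum((xi-xbar)^2) = 488/3 ≈ 162.666667
b = Sxy / Sxx = 1/61 ≈ 0.016393

0.0164


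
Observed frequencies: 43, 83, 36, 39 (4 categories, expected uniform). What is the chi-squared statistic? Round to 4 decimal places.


chi2 = sum((O-E)^2/E), E = total/4
total = 201, E = 201/4 = 50.25
(43 - 50.25)^2 / 50.25 = 52.5625 / 50.25 = 841/804 ≈ 1.046020
(83 - 50.25)^2 / 50.25 = 1072.5625 / 50.25 = 17161/804 ≈ 21.344527
(36 - 50.25)^2 / 50.25 = 203.0625 / 50.25 = 1083/268 ≈ 4.041045
(39 - 50.25)^2 / 50.25 = 126.5625 / 50.25 = 675/268 ≈ 2.518657
chi2 = 5819/201 ≈ 28.950249

28.9502


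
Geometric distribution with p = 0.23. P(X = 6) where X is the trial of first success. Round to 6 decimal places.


P = (1-p)^(k-1) * p
(1-p)^(k-1) = 0.77^5 ≈ 0.2706784
P = 0.2706784 * 0.23 ≈ 0.06225604

0.062256


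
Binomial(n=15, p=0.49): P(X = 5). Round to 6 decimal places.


P = C(n,k) * p^k * (1-p)^(n-k)
C(15,5) = 3003
p^k = 0.49^5 ≈ 0.02824752
(1-p)^(n-k) = 0.51^10 ≈ 0.001190424
P = 3003 * 0.02824752 * 0.001190424 ≈ 0.100980

0.100980


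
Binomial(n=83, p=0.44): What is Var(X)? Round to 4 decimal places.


Var = n*p*(1-p) = 83 * 0.44 * 0.56 = 20.4512

20.4512


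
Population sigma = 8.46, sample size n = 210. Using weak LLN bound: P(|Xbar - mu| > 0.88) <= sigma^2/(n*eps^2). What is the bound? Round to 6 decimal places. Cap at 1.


bound = min(1, sigma^2/(n*eps^2))
sigma^2 = 8.46^2 = 71.5716
n*eps^2 = 210 * 0.88^2 = 210 * 0.7744 = 162.624
sigma^2/(n*eps^2) = 71.5716 / 162.624 ≈ 0.44010478

0.440105


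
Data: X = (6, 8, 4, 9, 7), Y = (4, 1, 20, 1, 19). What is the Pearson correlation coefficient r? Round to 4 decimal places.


r = sum((xi-xbar)(yi-ybar)) / sqrt(sum((xi-xbar)^2) * sum((yi-ybar)^2))
n = 5, xbar = 34/5 = 6.8, ybar = 45/5 = 9
Sxy = sum((xi-xbar)(yi-ybar)) = -52
Sxx = sum((xi-xbar)^2) = 14.8
Syy = sum((yi-ybar)^2) = 374
sqrt(Sxx*Syy) ≈ 74.398925
r = Sxy / sqrt(Sxx*Syy) = -52 / 74.398925 ≈ -0.698935

-0.6989


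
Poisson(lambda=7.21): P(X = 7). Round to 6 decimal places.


P = e^(-lam) * lam^k / k!
e^(-7.21) ≈ 0.0007391572
lam^k = 7.21^7 ≈ 1012854.012754
k! = 7! = 5040
P = 0.0007391572 * 1012854.012754 / 5040 ≈ 0.148543

0.148543


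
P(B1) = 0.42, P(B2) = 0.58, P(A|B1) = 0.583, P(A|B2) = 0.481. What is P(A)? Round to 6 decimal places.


P(A) = P(A|B1)*P(B1) + P(A|B2)*P(B2)
P(A|B1)*P(B1) = 0.583 * 0.42 = 0.24486
P(A|B2)*P(B2) = 0.481 * 0.58 = 0.27898
P(A) = 0.24486 + 0.27898 = 0.52384

0.523840


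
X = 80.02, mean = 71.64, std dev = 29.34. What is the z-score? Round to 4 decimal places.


z = (X - mu) / sigma
X - mu = 80.02 - 71.64 = 8.38
z = 8.38 / 29.34 = 419/1467 ≈ 0.285617

0.2856


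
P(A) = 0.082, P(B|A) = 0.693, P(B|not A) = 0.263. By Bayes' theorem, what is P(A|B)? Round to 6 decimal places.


P(A|B) = P(B|A)*P(A) / P(B), P(B) = P(B|A)*P(A) + P(B|not A)*P(not A)
P(B|A)*P(A) = 0.693 * 0.082 = 0.056826
P(B|not A)*P(not A) = 0.263 * 0.918 = 0.241434
P(B) = 0.056826 + 0.241434 = 0.29826
P(A|B) = 0.056826 / 0.29826 ≈ 0.19052505

0.190525


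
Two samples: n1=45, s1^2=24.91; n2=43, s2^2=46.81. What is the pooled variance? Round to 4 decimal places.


sp^2 = ((n1-1)*s1^2 + (n2-1)*s2^2)/(n1+n2-2)
(n1-1)*s1^2 = 44 * 24.91 = 1096.04
(n2-1)*s2^2 = 42 * 46.81 = 1966.02
numerator = 1096.04 + 1966.02 = 3062.06
n1+n2-2 = 86
sp^2 = 3062.06 / 86 = 153103/4300 ≈ 35.605349

35.6053


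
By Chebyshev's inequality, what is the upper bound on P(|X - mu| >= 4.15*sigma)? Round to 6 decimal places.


P <= 1/k^2
k^2 = 4.15^2 = 17.2225
1/k^2 = 1 / 17.2225 = 400/6889 ≈ 0.05806358

0.058064


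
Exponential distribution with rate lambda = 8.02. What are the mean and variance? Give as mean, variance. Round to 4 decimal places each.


mean = 1/lam, var = 1/lam^2
mean = 1 / 8.02 = 50/401 ≈ 0.124688
lam^2 = 8.02^2 = 64.3204
var = 1 / 64.3204 ≈ 0.015547

0.1247, 0.0155


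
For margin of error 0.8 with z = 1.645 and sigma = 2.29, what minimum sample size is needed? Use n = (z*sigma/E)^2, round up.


z*sigma/E = 1.645 * 2.29 / 0.8 ≈ 4.708813
(z*sigma/E)^2 ≈ 22.172915
round up: n = 23

23


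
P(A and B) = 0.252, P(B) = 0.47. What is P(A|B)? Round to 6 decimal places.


P(A|B) = P(A and B) / P(B) = 0.252 / 0.47 = 126/235 ≈ 0.53617021

0.536170


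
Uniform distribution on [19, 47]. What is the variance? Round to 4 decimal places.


Var = (b-a)^2 / 12
(b-a)^2 = (47 - 19)^2 = 784
Var = 784/12 ≈ 65.333333

65.3333


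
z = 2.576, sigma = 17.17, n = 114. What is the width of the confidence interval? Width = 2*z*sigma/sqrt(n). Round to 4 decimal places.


width = 2*z*sigma/sqrt(n)
2*z*sigma = 2 * 2.576 * 17.17 = 88.45984
sqrt(114) ≈ 10.677078
width = 88.45984 / 10.677078 ≈ 8.285023

8.2850


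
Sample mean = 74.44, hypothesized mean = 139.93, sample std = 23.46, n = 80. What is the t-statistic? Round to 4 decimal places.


t = (xbar - mu0) / (s/sqrt(n))
xbar - mu0 = 74.44 - 139.93 = -65.49
sqrt(80) ≈ 8.94427191
s/sqrt(n) = 23.46 / 8.94427191 ≈ 2.62290774
t = -65.49 / 2.62290774 ≈ -24.968473

-24.9685


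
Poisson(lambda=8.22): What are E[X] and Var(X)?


E[X] = Var(X) = lambda = 8.22

8.22, 8.22


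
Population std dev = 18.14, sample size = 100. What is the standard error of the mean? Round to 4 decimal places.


SE = sigma / sqrt(n)
sqrt(100) = 10
SE = 18.14 / 10 = 1.814

1.8140


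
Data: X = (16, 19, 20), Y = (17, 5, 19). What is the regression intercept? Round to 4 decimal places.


a = ybar - b*xbar, where b = sum((xi-xbar)(yi-ybar)) / sum((xi-xbar)^2)
n = 3, xbar = 55/3 ≈ 18.333333, ybar = 41/3 ≈ 13.666667
Sxy = sum((xi-xbar)(yi-ybar)) = -14/3 ≈ -4.666667
Sxx = sum((xi-xbar)^2) = 26/3 ≈ 8.666667
b = Sxy / Sxx = -7/13 ≈ -0.538462
a = 13.666667 - (-0.538462) * 18.333333 = 306/13 ≈ 23.538462

23.5385


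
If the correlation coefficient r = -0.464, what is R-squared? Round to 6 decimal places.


R^2 = r^2 = (-0.464)^2 = 0.215296

0.215296


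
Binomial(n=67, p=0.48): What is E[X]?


E[X] = n*p = 67 * 0.48 = 32.16

32.16


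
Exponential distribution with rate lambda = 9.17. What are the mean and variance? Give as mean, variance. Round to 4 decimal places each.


mean = 1/lam, var = 1/lam^2
mean = 1 / 9.17 = 100/917 ≈ 0.109051
lam^2 = 9.17^2 = 84.0889
var = 1 / 84.0889 ≈ 0.011892

0.1091, 0.0119


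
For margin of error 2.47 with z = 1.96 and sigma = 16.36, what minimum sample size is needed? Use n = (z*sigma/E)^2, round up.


z*sigma/E = 1.96 * 16.36 / 2.47 = 80164/6175 ≈ 12.982024
(z*sigma/E)^2 ≈ 168.532955
round up: n = 169

169


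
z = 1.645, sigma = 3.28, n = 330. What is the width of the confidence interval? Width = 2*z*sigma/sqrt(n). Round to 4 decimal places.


width = 2*z*sigma/sqrt(n)
2*z*sigma = 2 * 1.645 * 3.28 = 10.7912
sqrt(330) ≈ 18.165902
width = 10.7912 / 18.165902 ≈ 0.594036

0.5940


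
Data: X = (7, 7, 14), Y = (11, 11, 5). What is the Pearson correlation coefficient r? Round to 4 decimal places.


r = sum((xi-xbar)(yi-ybar)) / sqrt(sum((xi-xbar)^2) * sum((yi-ybar)^2))
n = 3, xbar = 28/3 ≈ 9.333333, ybar = 27/3 = 9
Sxy = sum((xi-xbar)(yi-ybar)) = -28
Sxx = sum((xi-xbar)^2) = 98/3 ≈ 32.666667
Syy = sum((yi-ybar)^2) = 24
sqrt(Sxx*Syy) = 28
r = Sxy / sqrt(Sxx*Syy) = -28 / 28 = -1

-1.0000


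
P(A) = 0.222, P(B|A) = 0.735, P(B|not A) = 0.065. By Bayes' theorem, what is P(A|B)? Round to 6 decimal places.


P(A|B) = P(B|A)*P(A) / P(B), P(B) = P(B|A)*P(A) + P(B|not A)*P(not A)
P(B|A)*P(A) = 0.735 * 0.222 = 0.16317
P(B|not A)*P(not A) = 0.065 * 0.778 = 0.05057
P(B) = 0.16317 + 0.05057 = 0.21374
P(A|B) = 0.16317 / 0.21374 ≈ 0.76340414

0.763404


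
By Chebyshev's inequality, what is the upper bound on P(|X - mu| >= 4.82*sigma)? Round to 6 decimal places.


P <= 1/k^2
k^2 = 4.82^2 = 23.2324
1/k^2 = 1 / 23.2324 ≈ 0.04304334

0.043043


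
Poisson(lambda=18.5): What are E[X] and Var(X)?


E[X] = Var(X) = lambda = 18.5

18.5, 18.5


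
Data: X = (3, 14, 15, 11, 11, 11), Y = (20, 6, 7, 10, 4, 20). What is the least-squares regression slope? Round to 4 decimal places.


b = sum((xi-xbar)(yi-ybar)) / sum((xi-xbar)^2)
n = 6, xbar = 65/6 ≈ 10.833333, ybar = 67/6 ≈ 11.166667
Sxy = sum((xi-xbar)(yi-ybar)) = -617/6 ≈ -102.833333
Sxx = sum((xi-xbar)^2) = 533/6 ≈ 88.833333
b = Sxy / Sxx = -617/533 ≈ -1.157598

-1.1576


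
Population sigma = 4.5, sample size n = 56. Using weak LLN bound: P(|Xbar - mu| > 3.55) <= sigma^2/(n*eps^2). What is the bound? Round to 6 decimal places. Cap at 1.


bound = min(1, sigma^2/(n*eps^2))
sigma^2 = 4.5^2 = 20.25
n*eps^2 = 56 * 3.55^2 = 56 * 12.6025 = 705.74
sigma^2/(n*eps^2) = 20.25 / 705.74 ≈ 0.02869329

0.028693


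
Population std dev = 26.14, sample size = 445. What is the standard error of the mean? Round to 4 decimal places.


SE = sigma / sqrt(n)
sqrt(445) ≈ 21.095023
SE = 26.14 / 21.095023 ≈ 1.239155

1.2392


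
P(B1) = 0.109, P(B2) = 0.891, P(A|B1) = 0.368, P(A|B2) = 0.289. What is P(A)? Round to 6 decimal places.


P(A) = P(A|B1)*P(B1) + P(A|B2)*P(B2)
P(A|B1)*P(B1) = 0.368 * 0.109 = 0.040112
P(A|B2)*P(B2) = 0.289 * 0.891 = 0.257499
P(A) = 0.040112 + 0.257499 = 0.297611

0.297611


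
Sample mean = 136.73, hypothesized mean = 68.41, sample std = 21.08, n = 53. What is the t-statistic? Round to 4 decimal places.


t = (xbar - mu0) / (s/sqrt(n))
xbar - mu0 = 136.73 - 68.41 = 68.32
sqrt(53) ≈ 7.28010989
s/sqrt(n) = 21.08 / 7.28010989 ≈ 2.89556069
t = 68.32 / 2.89556069 ≈ 23.594739

23.5947


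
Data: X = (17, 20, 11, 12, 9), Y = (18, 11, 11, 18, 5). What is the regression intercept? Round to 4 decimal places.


a = ybar - b*xbar, where b = sum((xi-xbar)(yi-ybar)) / sum((xi-xbar)^2)
n = 5, xbar = 69/5 = 13.8, ybar = 63/5 = 12.6
Sxy = sum((xi-xbar)(yi-ybar)) = 38.6
Sxx = sum((xi-xbar)^2) = 82.8
b = Sxy / Sxx = 193/414 ≈ 0.466184
a = 12.6 - 0.466184 * 13.8 = 37/6 ≈ 6.166667

6.1667


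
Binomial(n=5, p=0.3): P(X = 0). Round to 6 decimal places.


P = C(n,k) * p^k * (1-p)^(n-k)
C(5,0) = 1
p^k = 0.3^0 = 1
(1-p)^(n-k) = 0.7^5 = 0.16807
P = 1 * 1 * 0.16807 = 0.16807

0.168070


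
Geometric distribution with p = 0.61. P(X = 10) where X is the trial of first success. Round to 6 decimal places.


P = (1-p)^(k-1) * p
(1-p)^(k-1) = 0.39^9 ≈ 0.0002087284
P = 0.0002087284 * 0.61 ≈ 0.0001273243

0.000127


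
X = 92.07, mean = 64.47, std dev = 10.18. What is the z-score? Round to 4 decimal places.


z = (X - mu) / sigma
X - mu = 92.07 - 64.47 = 27.6
z = 27.6 / 10.18 = 1380/509 ≈ 2.711198

2.7112


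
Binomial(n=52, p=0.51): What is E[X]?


E[X] = n*p = 52 * 0.51 = 26.52

26.52


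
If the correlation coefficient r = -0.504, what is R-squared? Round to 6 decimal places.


R^2 = r^2 = (-0.504)^2 = 0.254016

0.254016


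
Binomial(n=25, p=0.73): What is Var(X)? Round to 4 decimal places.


Var = n*p*(1-p) = 25 * 0.73 * 0.27 = 4.9275

4.9275


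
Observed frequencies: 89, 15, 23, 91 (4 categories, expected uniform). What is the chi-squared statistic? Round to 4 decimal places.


chi2 = sum((O-E)^2/E), E = total/4
total = 218, E = 218/4 = 54.5
(89 - 54.5)^2 / 54.5 = 1190.25 / 54.5 = 4761/218 ≈ 21.839450
(15 - 54.5)^2 / 54.5 = 1560.25 / 54.5 = 6241/218 ≈ 28.628440
(23 - 54.5)^2 / 54.5 = 992.25 / 54.5 = 3969/218 ≈ 18.206422
(91 - 54.5)^2 / 54.5 = 1332.25 / 54.5 = 5329/218 ≈ 24.444954
chi2 = 10150/109 ≈ 93.119266

93.1193


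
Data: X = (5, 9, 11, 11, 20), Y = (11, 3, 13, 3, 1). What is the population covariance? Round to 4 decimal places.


Cov = (1/n)*sum((xi-xbar)(yi-ybar))
n = 5, xbar = 56/5 = 11.2, ybar = 31/5 = 6.2
sum((xi-xbar)(yi-ybar)) = -69.2
Cov = -69.2 / 5 = -13.84

-13.8400


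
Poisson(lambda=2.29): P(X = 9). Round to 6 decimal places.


P = e^(-lam) * lam^k / k!
e^(-2.29) ≈ 0.1012665
lam^k = 2.29^9 ≈ 1731.886158
k! = 9! = 362880
P = 0.1012665 * 1731.886158 / 362880 ≈ 0.000483

0.000483


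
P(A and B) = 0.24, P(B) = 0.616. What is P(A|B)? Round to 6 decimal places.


P(A|B) = P(A and B) / P(B) = 0.24 / 0.616 = 30/77 ≈ 0.38961039

0.389610


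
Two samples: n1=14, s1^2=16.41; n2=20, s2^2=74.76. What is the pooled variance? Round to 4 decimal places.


sp^2 = ((n1-1)*s1^2 + (n2-1)*s2^2)/(n1+n2-2)
(n1-1)*s1^2 = 13 * 16.41 = 213.33
(n2-1)*s2^2 = 19 * 74.76 = 1420.44
numerator = 213.33 + 1420.44 = 1633.77
n1+n2-2 = 32
sp^2 = 1633.77 / 32 = 163377/3200 ≈ 51.055313

51.0553


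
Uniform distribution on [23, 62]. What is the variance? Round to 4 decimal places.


Var = (b-a)^2 / 12
(b-a)^2 = (62 - 23)^2 = 1521
Var = 1521/12 = 126.75

126.7500


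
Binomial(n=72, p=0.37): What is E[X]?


E[X] = n*p = 72 * 0.37 = 26.64

26.64


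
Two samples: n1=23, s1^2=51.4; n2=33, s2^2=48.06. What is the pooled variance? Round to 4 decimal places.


sp^2 = ((n1-1)*s1^2 + (n2-1)*s2^2)/(n1+n2-2)
(n1-1)*s1^2 = 22 * 51.4 = 1130.8
(n2-1)*s2^2 = 32 * 48.06 = 1537.92
numerator = 1130.8 + 1537.92 = 2668.72
n1+n2-2 = 54
sp^2 = 2668.72 / 54 = 33359/675 ≈ 49.420741

49.4207


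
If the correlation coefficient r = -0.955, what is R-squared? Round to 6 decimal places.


R^2 = r^2 = (-0.955)^2 = 0.912025

0.912025


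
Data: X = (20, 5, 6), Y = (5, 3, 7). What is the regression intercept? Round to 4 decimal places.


a = ybar - b*xbar, where b = sum((xi-xbar)(yi-ybar)) / sum((xi-xbar)^2)
n = 3, xbar = 31/3 ≈ 10.333333, ybar = 15/3 = 5
Sxy = sum((xi-xbar)(yi-ybar)) = 2
Sxx = sum((xi-xbar)^2) = 422/3 ≈ 140.666667
b = Sxy / Sxx = 3/211 ≈ 0.014218
a = 5 - 0.014218 * 10.333333 = 1024/211 ≈ 4.853081

4.8531


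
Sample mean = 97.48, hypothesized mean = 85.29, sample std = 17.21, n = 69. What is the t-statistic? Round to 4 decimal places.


t = (xbar - mu0) / (s/sqrt(n))
xbar - mu0 = 97.48 - 85.29 = 12.19
sqrt(69) ≈ 8.30662386
s/sqrt(n) = 17.21 / 8.30662386 ≈ 2.07184053
t = 12.19 / 2.07184053 ≈ 5.883657

5.8837


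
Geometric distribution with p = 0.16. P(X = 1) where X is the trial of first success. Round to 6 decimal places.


P = (1-p)^(k-1) * p
(1-p)^(k-1) = 0.84^0 = 1
P = 1 * 0.16 = 0.16

0.160000


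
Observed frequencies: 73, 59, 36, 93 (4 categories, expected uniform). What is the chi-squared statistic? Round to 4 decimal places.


chi2 = sum((O-E)^2/E), E = total/4
total = 261, E = 261/4 = 65.25
(73 - 65.25)^2 / 65.25 = 60.0625 / 65.25 = 961/1044 ≈ 0.920498
(59 - 65.25)^2 / 65.25 = 39.0625 / 65.25 = 625/1044 ≈ 0.598659
(36 - 65.25)^2 / 65.25 = 855.5625 / 65.25 = 1521/116 ≈ 13.112069
(93 - 65.25)^2 / 65.25 = 770.0625 / 65.25 = 1369/116 ≈ 11.801724
chi2 = 6899/261 ≈ 26.432950

26.4330


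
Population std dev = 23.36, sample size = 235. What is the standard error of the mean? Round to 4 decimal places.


SE = sigma / sqrt(n)
sqrt(235) ≈ 15.329710
SE = 23.36 / 15.329710 ≈ 1.523838

1.5238


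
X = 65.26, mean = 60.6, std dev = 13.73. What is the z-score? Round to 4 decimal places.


z = (X - mu) / sigma
X - mu = 65.26 - 60.6 = 4.66
z = 4.66 / 13.73 = 466/1373 ≈ 0.339403

0.3394


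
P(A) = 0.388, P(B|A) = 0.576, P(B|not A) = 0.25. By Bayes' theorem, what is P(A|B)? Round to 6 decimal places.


P(A|B) = P(B|A)*P(A) / P(B), P(B) = P(B|A)*P(A) + P(B|not A)*P(not A)
P(B|A)*P(A) = 0.576 * 0.388 = 0.223488
P(B|not A)*P(not A) = 0.25 * 0.612 = 0.153
P(B) = 0.223488 + 0.153 = 0.376488
P(A|B) = 0.223488 / 0.376488 = 3104/5229 ≈ 0.59361255

0.593613


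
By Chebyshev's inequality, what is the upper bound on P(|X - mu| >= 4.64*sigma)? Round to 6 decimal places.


P <= 1/k^2
k^2 = 4.64^2 = 21.5296
1/k^2 = 1 / 21.5296 ≈ 0.04644768

0.046448


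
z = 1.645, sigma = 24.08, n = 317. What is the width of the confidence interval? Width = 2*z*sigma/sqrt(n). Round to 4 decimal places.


width = 2*z*sigma/sqrt(n)
2*z*sigma = 2 * 1.645 * 24.08 = 79.2232
sqrt(317) ≈ 17.804494
width = 79.2232 / 17.804494 ≈ 4.449618

4.4496


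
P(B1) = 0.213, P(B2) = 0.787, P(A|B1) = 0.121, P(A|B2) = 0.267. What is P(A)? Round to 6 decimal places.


P(A) = P(A|B1)*P(B1) + P(A|B2)*P(B2)
P(A|B1)*P(B1) = 0.121 * 0.213 = 0.025773
P(A|B2)*P(B2) = 0.267 * 0.787 = 0.210129
P(A) = 0.025773 + 0.210129 = 0.235902

0.235902


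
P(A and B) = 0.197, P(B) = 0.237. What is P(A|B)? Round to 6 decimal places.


P(A|B) = P(A and B) / P(B) = 0.197 / 0.237 = 197/237 ≈ 0.83122363

0.831224


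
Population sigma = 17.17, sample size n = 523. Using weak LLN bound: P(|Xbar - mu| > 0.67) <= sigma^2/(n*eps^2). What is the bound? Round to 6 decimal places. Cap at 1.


bound = min(1, sigma^2/(n*eps^2))
sigma^2 = 17.17^2 = 294.8089
n*eps^2 = 523 * 0.67^2 = 523 * 0.4489 = 234.7747
sigma^2/(n*eps^2) = 294.8089 / 234.7747 ≈ 1.25570984
this exceeds 1, so the bound is capped at 1

1.000000


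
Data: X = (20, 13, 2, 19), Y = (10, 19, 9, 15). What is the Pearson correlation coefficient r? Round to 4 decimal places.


r = sum((xi-xbar)(yi-ybar)) / sqrt(sum((xi-xbar)^2) * sum((yi-ybar)^2))
n = 4, xbar = 54/4 = 13.5, ybar = 53/4 = 13.25
Sxy = sum((xi-xbar)(yi-ybar)) = 34.5
Sxx = sum((xi-xbar)^2) = 205
Syy = sum((yi-ybar)^2) = 64.75
sqrt(Sxx*Syy) ≈ 115.211762
r = Sxy / sqrt(Sxx*Syy) = 34.5 / 115.211762 ≈ 0.299449

0.2994


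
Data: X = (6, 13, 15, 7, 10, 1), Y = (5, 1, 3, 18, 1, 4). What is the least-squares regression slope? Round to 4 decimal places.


b = sum((xi-xbar)(yi-ybar)) / sum((xi-xbar)^2)
n = 6, xbar = 52/6 = 26/3 ≈ 8.666667, ybar = 32/6 = 16/3 ≈ 5.333333
Sxy = sum((xi-xbar)(yi-ybar)) = -148/3 ≈ -49.333333
Sxx = sum((xi-xbar)^2) = 388/3 ≈ 129.333333
b = Sxy / Sxx = -37/97 ≈ -0.381443

-0.3814


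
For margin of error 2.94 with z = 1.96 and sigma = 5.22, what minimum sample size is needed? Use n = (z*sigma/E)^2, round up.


z*sigma/E = 1.96 * 5.22 / 2.94 = 3.48
(z*sigma/E)^2 = 12.1104
round up: n = 13

13


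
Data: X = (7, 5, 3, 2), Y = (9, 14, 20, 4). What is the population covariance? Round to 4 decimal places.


Cov = (1/n)*sum((xi-xbar)(yi-ybar))
n = 4, xbar = 17/4 = 4.25, ybar = 47/4 = 11.75
sum((xi-xbar)(yi-ybar)) = 1.25
Cov = 1.25 / 4 = 0.3125

0.3125


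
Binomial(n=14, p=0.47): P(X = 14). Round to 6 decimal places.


P = C(n,k) * p^k * (1-p)^(n-k)
C(14,14) = 1
p^k = 0.47^14 ≈ 0.00002566670
(1-p)^(n-k) = 0.53^0 = 1
P = 1 * 0.00002566670 * 1 ≈ 0.000026

0.000026


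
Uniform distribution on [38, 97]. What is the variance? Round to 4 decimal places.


Var = (b-a)^2 / 12
(b-a)^2 = (97 - 38)^2 = 3481
Var = 3481/12 ≈ 290.083333

290.0833


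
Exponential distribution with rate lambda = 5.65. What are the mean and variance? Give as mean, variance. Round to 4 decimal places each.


mean = 1/lam, var = 1/lam^2
mean = 1 / 5.65 = 20/113 ≈ 0.176991
lam^2 = 5.65^2 = 31.9225
var = 1 / 31.9225 ≈ 0.031326

0.1770, 0.0313


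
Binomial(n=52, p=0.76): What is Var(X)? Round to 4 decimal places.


Var = n*p*(1-p) = 52 * 0.76 * 0.24 = 9.4848

9.4848


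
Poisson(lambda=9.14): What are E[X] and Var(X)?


E[X] = Var(X) = lambda = 9.14

9.14, 9.14


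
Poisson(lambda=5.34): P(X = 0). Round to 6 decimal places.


P = e^(-lam) * lam^k / k!
e^(-5.34) ≈ 0.004795871
lam^k = 5.34^0 = 1
k! = 0! = 1
P = 0.004795871 * 1 / 1 ≈ 0.004796

0.004796


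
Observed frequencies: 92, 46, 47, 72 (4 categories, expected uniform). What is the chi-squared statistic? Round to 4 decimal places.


chi2 = sum((O-E)^2/E), E = total/4
total = 257, E = 257/4 = 64.25
(92 - 64.25)^2 / 64.25 = 770.0625 / 64.25 = 12321/1028 ≈ 11.985409
(46 - 64.25)^2 / 64.25 = 333.0625 / 64.25 = 5329/1028 ≈ 5.183852
(47 - 64.25)^2 / 64.25 = 297.5625 / 64.25 = 4761/1028 ≈ 4.631323
(72 - 64.25)^2 / 64.25 = 60.0625 / 64.25 = 961/1028 ≈ 0.934825
chi2 = 5843/257 ≈ 22.735409

22.7354


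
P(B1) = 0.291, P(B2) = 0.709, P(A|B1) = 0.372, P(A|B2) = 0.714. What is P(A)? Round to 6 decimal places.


P(A) = P(A|B1)*P(B1) + P(A|B2)*P(B2)
P(A|B1)*P(B1) = 0.372 * 0.291 = 0.108252
P(A|B2)*P(B2) = 0.714 * 0.709 = 0.506226
P(A) = 0.108252 + 0.506226 = 0.614478

0.614478


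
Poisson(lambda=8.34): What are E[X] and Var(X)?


E[X] = Var(X) = lambda = 8.34

8.34, 8.34


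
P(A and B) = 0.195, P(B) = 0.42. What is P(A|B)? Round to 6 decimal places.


P(A|B) = P(A and B) / P(B) = 0.195 / 0.42 = 13/28 ≈ 0.46428571

0.464286


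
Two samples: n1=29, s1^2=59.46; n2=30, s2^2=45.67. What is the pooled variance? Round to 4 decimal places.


sp^2 = ((n1-1)*s1^2 + (n2-1)*s2^2)/(n1+n2-2)
(n1-1)*s1^2 = 28 * 59.46 = 1664.88
(n2-1)*s2^2 = 29 * 45.67 = 1324.43
numerator = 1664.88 + 1324.43 = 2989.31
n1+n2-2 = 57
sp^2 = 2989.31 / 57 = 298931/5700 ≈ 52.444035

52.4440


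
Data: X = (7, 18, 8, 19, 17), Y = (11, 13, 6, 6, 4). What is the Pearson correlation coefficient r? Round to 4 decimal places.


r = sum((xi-xbar)(yi-ybar)) / sqrt(sum((xi-xbar)^2) * sum((yi-ybar)^2))
n = 5, xbar = 69/5 = 13.8, ybar = 40/5 = 8
Sxy = sum((xi-xbar)(yi-ybar)) = -11
Sxx = sum((xi-xbar)^2) = 134.8
Syy = sum((yi-ybar)^2) = 58
sqrt(Sxx*Syy) ≈ 88.421717
r = Sxy / sqrt(Sxx*Syy) = -11 / 88.421717 ≈ -0.124404

-0.1244


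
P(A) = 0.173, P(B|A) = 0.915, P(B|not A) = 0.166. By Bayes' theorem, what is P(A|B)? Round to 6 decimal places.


P(A|B) = P(B|A)*P(A) / P(B), P(B) = P(B|A)*P(A) + P(B|not A)*P(not A)
P(B|A)*P(A) = 0.915 * 0.173 = 0.158295
P(B|not A)*P(not A) = 0.166 * 0.827 = 0.137282
P(B) = 0.158295 + 0.137282 = 0.295577
P(A|B) = 0.158295 / 0.295577 ≈ 0.53554573

0.535546


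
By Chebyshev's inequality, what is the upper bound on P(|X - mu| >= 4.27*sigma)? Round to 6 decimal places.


P <= 1/k^2
k^2 = 4.27^2 = 18.2329
1/k^2 = 1 / 18.2329 ≈ 0.05484591

0.054846


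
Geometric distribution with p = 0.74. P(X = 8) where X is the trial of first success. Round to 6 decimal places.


P = (1-p)^(k-1) * p
(1-p)^(k-1) = 0.26^7 ≈ 0.00008031810
P = 0.00008031810 * 0.74 ≈ 0.00005943540

0.000059


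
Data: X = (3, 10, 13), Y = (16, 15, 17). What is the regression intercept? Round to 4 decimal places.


a = ybar - b*xbar, where b = sum((xi-xbar)(yi-ybar)) / sum((xi-xbar)^2)
n = 3, xbar = 26/3 ≈ 8.666667, ybar = 48/3 = 16
Sxy = sum((xi-xbar)(yi-ybar)) = 3
Sxx = sum((xi-xbar)^2) = 158/3 ≈ 52.666667
b = Sxy / Sxx = 9/158 ≈ 0.056962
a = 16 - 0.056962 * 8.666667 = 1225/79 ≈ 15.506329

15.5063


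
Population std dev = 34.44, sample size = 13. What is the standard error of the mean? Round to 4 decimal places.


SE = sigma / sqrt(n)
sqrt(13) ≈ 3.605551
SE = 34.44 / 3.605551 ≈ 9.551937

9.5519


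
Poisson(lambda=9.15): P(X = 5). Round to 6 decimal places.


P = e^(-lam) * lam^k / k!
e^(-9.15) ≈ 0.0001062198
lam^k = 9.15^5 ≈ 64136.531607
k! = 5! = 120
P = 0.0001062198 * 64136.531607 / 120 ≈ 0.056771

0.056771


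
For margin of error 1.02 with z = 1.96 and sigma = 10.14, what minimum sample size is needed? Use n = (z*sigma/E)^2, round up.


z*sigma/E = 1.96 * 10.14 / 1.02 = 8281/425 ≈ 19.484706
(z*sigma/E)^2 ≈ 379.653763
round up: n = 380

380


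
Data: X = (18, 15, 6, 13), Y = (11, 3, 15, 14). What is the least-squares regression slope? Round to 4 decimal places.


b = sum((xi-xbar)(yi-ybar)) / sum((xi-xbar)^2)
n = 4, xbar = 52/4 = 13, ybar = 43/4 = 10.75
Sxy = sum((xi-xbar)(yi-ybar)) = -44
Sxx = sum((xi-xbar)^2) = 78
b = Sxy / Sxx = -22/39 ≈ -0.564103

-0.5641


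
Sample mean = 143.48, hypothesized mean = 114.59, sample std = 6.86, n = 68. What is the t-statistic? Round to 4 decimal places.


t = (xbar - mu0) / (s/sqrt(n))
xbar - mu0 = 143.48 - 114.59 = 28.89
sqrt(68) ≈ 8.24621125
s/sqrt(n) = 6.86 / 8.24621125 ≈ 0.83189719
t = 28.89 / 0.83189719 ≈ 34.727849

34.7278
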